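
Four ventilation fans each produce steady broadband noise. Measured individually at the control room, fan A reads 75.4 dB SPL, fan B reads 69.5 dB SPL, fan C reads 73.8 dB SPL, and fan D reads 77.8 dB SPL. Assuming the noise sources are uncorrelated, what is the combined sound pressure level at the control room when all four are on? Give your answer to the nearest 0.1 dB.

Add the sources as powers (linear), then convert back to dB:
L_total = 10·log₁₀(10^(75.4/10) + 10^(69.5/10) + 10^(73.8/10) + 10^(77.8/10)) = 10·log₁₀(127800000) = 81.1 dB SPL.

81.1 dB SPL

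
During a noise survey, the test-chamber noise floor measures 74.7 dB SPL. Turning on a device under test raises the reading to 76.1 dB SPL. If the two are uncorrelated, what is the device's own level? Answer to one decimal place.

Background correction is a power subtraction:
L_src = 10·log₁₀(10^(76.1/10) − 10^(74.7/10)) = 10·log₁₀(11230000) = 70.5 dB SPL.

70.5 dB SPL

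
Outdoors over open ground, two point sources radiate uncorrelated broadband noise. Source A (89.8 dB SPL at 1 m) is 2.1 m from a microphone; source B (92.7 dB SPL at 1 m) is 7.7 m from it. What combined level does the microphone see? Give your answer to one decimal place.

At the listener: L_A = 89.8 − 20·log₁₀(2.1) = 83.36 dB; L_B = 92.7 − 20·log₁₀(7.7) = 74.97 dB.
Combined: 10·log₁₀(10^(83.36/10)+10^(74.97/10)) = 83.9 dB SPL.

83.9 dB SPL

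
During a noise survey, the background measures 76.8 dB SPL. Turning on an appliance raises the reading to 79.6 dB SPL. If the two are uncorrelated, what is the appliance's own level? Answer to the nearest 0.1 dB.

Subtract intensities: L_src = 10·log₁₀(10^(L_total/10) − 10^(L_bg/10)).
L_src = 10·log₁₀(10^(79.6/10) − 10^(76.8/10)) = 10·log₁₀(43340000) = 76.4 dB SPL.

76.4 dB SPL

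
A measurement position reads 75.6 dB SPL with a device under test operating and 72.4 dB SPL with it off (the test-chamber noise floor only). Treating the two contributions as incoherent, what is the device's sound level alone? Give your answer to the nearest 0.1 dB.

Background correction is a power subtraction:
L_src = 10·log₁₀(10^(75.6/10) − 10^(72.4/10)) = 10·log₁₀(18930000) = 72.8 dB SPL.

72.8 dB SPL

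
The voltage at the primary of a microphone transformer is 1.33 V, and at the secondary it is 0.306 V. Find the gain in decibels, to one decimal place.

-12.8 dB

For a voltage ratio, dB = 20·log₁₀(V₂/V₁).
20·log₁₀(0.306/1.33) = 20·log₁₀(0.2301) = -12.8 dB.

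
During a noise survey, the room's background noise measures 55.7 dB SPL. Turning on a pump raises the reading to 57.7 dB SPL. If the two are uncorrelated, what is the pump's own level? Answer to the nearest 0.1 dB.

Remove the background by subtracting linear intensities:
L_src = 10·log₁₀(10^(57.7/10) − 10^(55.7/10)) = 10·log₁₀(217300) = 53.4 dB SPL.

53.4 dB SPL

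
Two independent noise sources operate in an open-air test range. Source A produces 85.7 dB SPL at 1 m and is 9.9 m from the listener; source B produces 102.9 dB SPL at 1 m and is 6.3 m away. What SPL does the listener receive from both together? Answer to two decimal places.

86.95 dB SPL

At the listener: L_A = 85.7 − 20·log₁₀(9.9) = 65.787 dB; L_B = 102.9 − 20·log₁₀(6.3) = 86.913 dB.
Combined: 10·log₁₀(10^(65.787/10)+10^(86.913/10)) = 86.95 dB SPL.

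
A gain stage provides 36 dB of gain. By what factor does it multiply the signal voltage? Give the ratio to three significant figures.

Voltage ratio = 10^(dB/20).
10^(36/20) = 10^(1.800) = 63.1.

63.1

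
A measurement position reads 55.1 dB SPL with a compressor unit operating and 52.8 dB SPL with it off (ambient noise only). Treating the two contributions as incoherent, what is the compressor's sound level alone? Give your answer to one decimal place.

51.2 dB SPL

Subtract intensities: L_src = 10·log₁₀(10^(L_total/10) − 10^(L_bg/10)).
L_src = 10·log₁₀(10^(55.1/10) − 10^(52.8/10)) = 10·log₁₀(133000) = 51.2 dB SPL.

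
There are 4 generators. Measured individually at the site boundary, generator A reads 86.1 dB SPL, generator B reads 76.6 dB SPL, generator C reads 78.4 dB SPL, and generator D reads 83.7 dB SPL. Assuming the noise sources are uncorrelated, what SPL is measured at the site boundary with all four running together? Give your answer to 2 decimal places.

Add the sources as powers (linear), then convert back to dB:
L_total = 10·log₁₀(10^(86.1/10) + 10^(76.6/10) + 10^(78.4/10) + 10^(83.7/10)) = 10·log₁₀(756700000) = 88.79 dB SPL.

88.79 dB SPL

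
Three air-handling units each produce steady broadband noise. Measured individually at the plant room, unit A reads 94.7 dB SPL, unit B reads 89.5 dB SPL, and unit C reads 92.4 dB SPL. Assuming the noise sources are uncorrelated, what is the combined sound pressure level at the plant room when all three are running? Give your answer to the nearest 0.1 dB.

97.5 dB SPL

Add the sources as powers (linear), then convert back to dB:
L_total = 10·log₁₀(10^(94.7/10) + 10^(89.5/10) + 10^(92.4/10)) = 10·log₁₀(5580000000) = 97.5 dB SPL.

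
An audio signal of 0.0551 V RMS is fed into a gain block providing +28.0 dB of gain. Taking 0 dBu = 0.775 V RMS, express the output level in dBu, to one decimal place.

Input level: 20·log₁₀(0.0551/0.775) = -22.96 dBu.
Output: -22.96 + 28.0 = +5.0 dBu.

+5.0 dBu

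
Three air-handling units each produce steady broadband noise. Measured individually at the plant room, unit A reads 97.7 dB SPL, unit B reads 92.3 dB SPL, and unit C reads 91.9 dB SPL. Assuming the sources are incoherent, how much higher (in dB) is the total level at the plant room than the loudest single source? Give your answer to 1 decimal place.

Incoherent sources sum as intensities:
L_total = 10·log₁₀(10^(97.7/10) + 10^(92.3/10) + 10^(91.9/10)) = 99.61 dB SPL.
Excess over the loudest (97.7 dB): 99.61 − 97.7 = 1.9 dB.

1.9 dB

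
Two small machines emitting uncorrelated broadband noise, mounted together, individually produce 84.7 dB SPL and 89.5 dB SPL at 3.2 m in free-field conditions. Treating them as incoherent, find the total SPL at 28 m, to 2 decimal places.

71.90 dB SPL

Combined at 3.2 m: 10·log₁₀(10^(84.7/10)+10^(89.5/10)) = 90.742 dB SPL.
Then apply −20·log₁₀(28/3.2) = -18.840 dB → 71.90 dB SPL.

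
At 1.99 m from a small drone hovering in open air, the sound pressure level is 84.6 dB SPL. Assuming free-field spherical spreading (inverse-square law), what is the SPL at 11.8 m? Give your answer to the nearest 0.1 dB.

69.1 dB SPL

Free-field point source: level drops by 20·log₁₀ of the distance ratio.
ΔL = −20·log₁₀(11.8/1.99) = -15.46 dB, so L₂ = 84.6 + (-15.46) = 69.1 dB SPL.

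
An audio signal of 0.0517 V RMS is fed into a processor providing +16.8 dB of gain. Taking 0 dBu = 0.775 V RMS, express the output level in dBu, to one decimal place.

-6.7 dBu

Input level: 20·log₁₀(0.0517/0.775) = -23.52 dBu.
Output: -23.52 + 16.8 = -6.7 dBu.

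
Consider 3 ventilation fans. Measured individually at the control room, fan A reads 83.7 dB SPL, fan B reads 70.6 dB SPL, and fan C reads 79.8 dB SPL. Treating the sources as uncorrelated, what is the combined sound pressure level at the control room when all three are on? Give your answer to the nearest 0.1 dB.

Incoherent sources sum as intensities:
L_total = 10·log₁₀(10^(83.7/10) + 10^(70.6/10) + 10^(79.8/10)) = 10·log₁₀(341400000) = 85.3 dB SPL.

85.3 dB SPL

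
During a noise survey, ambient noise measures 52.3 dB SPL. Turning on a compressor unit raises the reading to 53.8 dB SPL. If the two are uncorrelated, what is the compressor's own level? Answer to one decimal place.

48.5 dB SPL

Subtract intensities: L_src = 10·log₁₀(10^(L_total/10) − 10^(L_bg/10)).
L_src = 10·log₁₀(10^(53.8/10) − 10^(52.3/10)) = 10·log₁₀(70060) = 48.5 dB SPL.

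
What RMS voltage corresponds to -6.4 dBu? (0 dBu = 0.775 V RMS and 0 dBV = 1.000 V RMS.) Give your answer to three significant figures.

V = 0.775 V × 10^(-6.4/20).
= 0.775 × 0.4786 = 0.371 V.

0.371 V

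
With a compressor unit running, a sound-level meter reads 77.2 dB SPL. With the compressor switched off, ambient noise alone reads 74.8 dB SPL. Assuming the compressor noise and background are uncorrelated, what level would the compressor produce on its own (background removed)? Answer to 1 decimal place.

Subtract intensities: L_src = 10·log₁₀(10^(L_total/10) − 10^(L_bg/10)).
L_src = 10·log₁₀(10^(77.2/10) − 10^(74.8/10)) = 10·log₁₀(22280000) = 73.5 dB SPL.

73.5 dB SPL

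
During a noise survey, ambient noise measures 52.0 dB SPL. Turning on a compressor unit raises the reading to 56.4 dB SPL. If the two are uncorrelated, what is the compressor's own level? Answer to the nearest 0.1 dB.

54.4 dB SPL

Remove the background by subtracting linear intensities:
L_src = 10·log₁₀(10^(56.4/10) − 10^(52.0/10)) = 10·log₁₀(278000) = 54.4 dB SPL.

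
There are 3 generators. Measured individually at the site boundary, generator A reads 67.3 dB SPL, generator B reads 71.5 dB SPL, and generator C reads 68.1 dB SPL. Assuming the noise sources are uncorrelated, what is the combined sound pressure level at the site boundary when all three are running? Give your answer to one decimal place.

Incoherent sources sum as intensities:
L_total = 10·log₁₀(10^(67.3/10) + 10^(71.5/10) + 10^(68.1/10)) = 10·log₁₀(25950000) = 74.1 dB SPL.

74.1 dB SPL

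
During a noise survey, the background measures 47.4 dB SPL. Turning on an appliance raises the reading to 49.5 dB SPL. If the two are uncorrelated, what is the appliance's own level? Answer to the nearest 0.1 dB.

45.3 dB SPL

Background correction is a power subtraction:
L_src = 10·log₁₀(10^(49.5/10) − 10^(47.4/10)) = 10·log₁₀(34170) = 45.3 dB SPL.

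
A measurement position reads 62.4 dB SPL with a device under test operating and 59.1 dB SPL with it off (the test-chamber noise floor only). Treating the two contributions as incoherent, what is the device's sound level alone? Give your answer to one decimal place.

Subtract intensities: L_src = 10·log₁₀(10^(L_total/10) − 10^(L_bg/10)).
L_src = 10·log₁₀(10^(62.4/10) − 10^(59.1/10)) = 10·log₁₀(925000) = 59.7 dB SPL.

59.7 dB SPL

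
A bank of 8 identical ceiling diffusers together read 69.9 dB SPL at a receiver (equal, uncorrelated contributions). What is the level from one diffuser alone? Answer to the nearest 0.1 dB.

8 equal incoherent sources add 10·log₁₀(8) = 9.03 dB over one source.
L_one = 69.9 − 9.03 = 60.9 dB SPL.

60.9 dB SPL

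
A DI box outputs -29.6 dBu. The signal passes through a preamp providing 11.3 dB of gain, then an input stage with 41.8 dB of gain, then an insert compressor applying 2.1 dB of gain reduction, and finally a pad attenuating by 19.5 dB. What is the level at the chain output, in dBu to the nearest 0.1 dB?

Gain stages sum in dB:
-29.6 + 11.3 + 41.8 − 2.1 − 19.5 = +1.9 dBu.

+1.9 dBu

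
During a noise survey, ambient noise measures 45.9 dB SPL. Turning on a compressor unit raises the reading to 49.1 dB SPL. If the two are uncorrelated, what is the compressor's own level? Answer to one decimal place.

46.3 dB SPL

Remove the background by subtracting linear intensities:
L_src = 10·log₁₀(10^(49.1/10) − 10^(45.9/10)) = 10·log₁₀(42380) = 46.3 dB SPL.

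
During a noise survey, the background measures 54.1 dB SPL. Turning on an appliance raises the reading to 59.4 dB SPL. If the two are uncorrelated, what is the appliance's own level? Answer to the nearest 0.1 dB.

Subtract intensities: L_src = 10·log₁₀(10^(L_total/10) − 10^(L_bg/10)).
L_src = 10·log₁₀(10^(59.4/10) − 10^(54.1/10)) = 10·log₁₀(613900) = 57.9 dB SPL.

57.9 dB SPL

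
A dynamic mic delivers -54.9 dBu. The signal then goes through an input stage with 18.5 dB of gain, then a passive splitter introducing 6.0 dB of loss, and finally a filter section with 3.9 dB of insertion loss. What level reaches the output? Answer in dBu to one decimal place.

-46.3 dBu

Gain stages sum in dB:
-54.9 + 18.5 − 6.0 − 3.9 = -46.3 dBu.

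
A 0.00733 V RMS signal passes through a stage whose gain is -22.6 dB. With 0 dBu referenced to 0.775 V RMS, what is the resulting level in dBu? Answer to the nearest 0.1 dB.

-63.1 dBu

Input level: 20·log₁₀(0.00733/0.775) = -40.48 dBu.
Output: -40.48 − 22.6 = -63.1 dBu.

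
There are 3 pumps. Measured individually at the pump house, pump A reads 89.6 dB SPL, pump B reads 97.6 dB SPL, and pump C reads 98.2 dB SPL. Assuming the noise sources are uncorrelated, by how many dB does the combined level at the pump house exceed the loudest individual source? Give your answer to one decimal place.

3.0 dB

Incoherent sources sum as intensities:
L_total = 10·log₁₀(10^(89.6/10) + 10^(97.6/10) + 10^(98.2/10)) = 101.23 dB SPL.
Excess over the loudest (98.2 dB): 101.23 − 98.2 = 3.0 dB.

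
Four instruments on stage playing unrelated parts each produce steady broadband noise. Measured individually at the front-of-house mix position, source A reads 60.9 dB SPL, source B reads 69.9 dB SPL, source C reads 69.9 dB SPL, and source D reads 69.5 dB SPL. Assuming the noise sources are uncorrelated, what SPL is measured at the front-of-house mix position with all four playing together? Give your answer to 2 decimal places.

74.73 dB SPL

Uncorrelated sources add in intensity (power), not in dB.
L_total = 10·log₁₀(10^(60.9/10) + 10^(69.9/10) + 10^(69.9/10) + 10^(69.5/10)) = 10·log₁₀(29690000) = 74.73 dB SPL.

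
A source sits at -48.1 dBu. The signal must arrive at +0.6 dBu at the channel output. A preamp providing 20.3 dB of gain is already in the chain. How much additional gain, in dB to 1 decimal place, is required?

28.4 dB

The required make-up gain is the shortfall in the dB sum.
G = +0.6 − (-48.1) − 20.3 = 28.4 dB.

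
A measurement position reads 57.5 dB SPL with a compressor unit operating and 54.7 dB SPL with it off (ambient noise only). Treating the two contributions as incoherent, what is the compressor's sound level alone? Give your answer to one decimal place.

Remove the background by subtracting linear intensities:
L_src = 10·log₁₀(10^(57.5/10) − 10^(54.7/10)) = 10·log₁₀(267200) = 54.3 dB SPL.

54.3 dB SPL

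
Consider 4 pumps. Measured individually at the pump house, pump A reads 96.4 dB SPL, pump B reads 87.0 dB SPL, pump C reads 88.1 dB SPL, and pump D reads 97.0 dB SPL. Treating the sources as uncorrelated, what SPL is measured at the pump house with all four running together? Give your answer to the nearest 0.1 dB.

Add the sources as powers (linear), then convert back to dB:
L_total = 10·log₁₀(10^(96.4/10) + 10^(87.0/10) + 10^(88.1/10) + 10^(97.0/10)) = 10·log₁₀(10524000000) = 100.2 dB SPL.

100.2 dB SPL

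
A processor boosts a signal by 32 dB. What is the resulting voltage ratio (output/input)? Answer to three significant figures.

Voltage ratio = 10^(dB/20).
10^(32/20) = 10^(1.600) = 39.8.

39.8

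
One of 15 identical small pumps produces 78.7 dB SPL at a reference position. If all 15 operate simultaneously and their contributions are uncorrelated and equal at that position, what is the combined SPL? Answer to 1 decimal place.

90.5 dB SPL

15 equal incoherent sources raise the level by 10·log₁₀(15) = 11.76 dB.
L_total = 78.7 + 11.76 = 90.5 dB SPL.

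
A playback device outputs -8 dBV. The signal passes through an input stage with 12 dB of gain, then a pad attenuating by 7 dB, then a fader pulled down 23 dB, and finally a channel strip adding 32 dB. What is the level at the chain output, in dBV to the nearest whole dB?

Gain stages sum in dB:
-8 + 12 − 7 − 23 + 32 = +6 dBV.

+6 dBV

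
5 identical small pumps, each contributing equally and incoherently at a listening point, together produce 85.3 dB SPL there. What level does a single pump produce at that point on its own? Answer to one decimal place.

78.3 dB SPL

5 equal incoherent sources add 10·log₁₀(5) = 6.99 dB over one source.
L_one = 85.3 − 6.99 = 78.3 dB SPL.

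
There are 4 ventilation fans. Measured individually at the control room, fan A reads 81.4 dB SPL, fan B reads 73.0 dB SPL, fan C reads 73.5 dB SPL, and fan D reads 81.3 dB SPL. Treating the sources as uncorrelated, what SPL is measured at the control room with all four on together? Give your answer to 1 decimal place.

Add the sources as powers (linear), then convert back to dB:
L_total = 10·log₁₀(10^(81.4/10) + 10^(73.0/10) + 10^(73.5/10) + 10^(81.3/10)) = 10·log₁₀(315300000) = 85.0 dB SPL.

85.0 dB SPL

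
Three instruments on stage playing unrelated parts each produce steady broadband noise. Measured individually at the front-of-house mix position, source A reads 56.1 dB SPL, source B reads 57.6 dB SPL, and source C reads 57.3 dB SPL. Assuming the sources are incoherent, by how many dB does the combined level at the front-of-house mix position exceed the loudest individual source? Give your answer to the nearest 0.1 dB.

Add the sources as powers (linear), then convert back to dB:
L_total = 10·log₁₀(10^(56.1/10) + 10^(57.6/10) + 10^(57.3/10)) = 61.82 dB SPL.
Excess over the loudest (57.6 dB): 61.82 − 57.6 = 4.2 dB.

4.2 dB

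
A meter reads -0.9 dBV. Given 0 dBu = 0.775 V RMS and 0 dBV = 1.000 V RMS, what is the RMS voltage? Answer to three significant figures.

0.902 V

V = 1.000 V × 10^(-0.9/20).
= 1.000 × 0.9016 = 0.902 V.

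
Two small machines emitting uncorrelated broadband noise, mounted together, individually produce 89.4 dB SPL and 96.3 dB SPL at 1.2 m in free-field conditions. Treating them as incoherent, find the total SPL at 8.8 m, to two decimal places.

79.80 dB SPL

Combined at 1.2 m: 10·log₁₀(10^(89.4/10)+10^(96.3/10)) = 97.107 dB SPL.
Then apply −20·log₁₀(8.8/1.2) = -17.306 dB → 79.80 dB SPL.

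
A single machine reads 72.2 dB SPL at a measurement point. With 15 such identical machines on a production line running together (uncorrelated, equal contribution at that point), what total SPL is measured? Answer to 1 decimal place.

15 equal incoherent sources raise the level by 10·log₁₀(15) = 11.76 dB.
L_total = 72.2 + 11.76 = 84.0 dB SPL.

84.0 dB SPL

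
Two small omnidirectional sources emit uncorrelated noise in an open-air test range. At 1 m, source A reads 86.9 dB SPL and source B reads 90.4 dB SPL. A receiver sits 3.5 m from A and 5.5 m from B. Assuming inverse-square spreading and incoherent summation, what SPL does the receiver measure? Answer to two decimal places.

78.82 dB SPL

At the listener: L_A = 86.9 − 20·log₁₀(3.5) = 76.019 dB; L_B = 90.4 − 20·log₁₀(5.5) = 75.593 dB.
Combined: 10·log₁₀(10^(76.019/10)+10^(75.593/10)) = 78.82 dB SPL.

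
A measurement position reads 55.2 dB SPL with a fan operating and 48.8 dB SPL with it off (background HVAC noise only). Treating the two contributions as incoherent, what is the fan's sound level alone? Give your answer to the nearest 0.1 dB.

Remove the background by subtracting linear intensities:
L_src = 10·log₁₀(10^(55.2/10) − 10^(48.8/10)) = 10·log₁₀(255300) = 54.1 dB SPL.

54.1 dB SPL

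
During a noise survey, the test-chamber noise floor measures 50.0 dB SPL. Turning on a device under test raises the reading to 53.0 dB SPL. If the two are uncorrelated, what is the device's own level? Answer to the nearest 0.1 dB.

50.0 dB SPL

Subtract intensities: L_src = 10·log₁₀(10^(L_total/10) − 10^(L_bg/10)).
L_src = 10·log₁₀(10^(53.0/10) − 10^(50.0/10)) = 10·log₁₀(99530) = 50.0 dB SPL.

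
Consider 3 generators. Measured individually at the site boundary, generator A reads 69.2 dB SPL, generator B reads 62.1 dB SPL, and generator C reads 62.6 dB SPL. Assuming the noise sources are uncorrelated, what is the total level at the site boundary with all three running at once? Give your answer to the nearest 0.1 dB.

70.7 dB SPL

Incoherent sources sum as intensities:
L_total = 10·log₁₀(10^(69.2/10) + 10^(62.1/10) + 10^(62.6/10)) = 10·log₁₀(11760000) = 70.7 dB SPL.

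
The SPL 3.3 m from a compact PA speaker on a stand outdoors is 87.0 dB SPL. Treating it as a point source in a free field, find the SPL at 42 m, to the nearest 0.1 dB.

64.9 dB SPL

Free-field point source: level drops by 20·log₁₀ of the distance ratio.
ΔL = −20·log₁₀(42/3.3) = -22.09 dB, so L₂ = 87.0 + (-22.09) = 64.9 dB SPL.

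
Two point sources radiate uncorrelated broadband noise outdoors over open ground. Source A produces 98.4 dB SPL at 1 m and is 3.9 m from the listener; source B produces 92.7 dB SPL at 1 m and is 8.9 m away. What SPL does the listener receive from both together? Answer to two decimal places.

86.80 dB SPL

At the listener: L_A = 98.4 − 20·log₁₀(3.9) = 86.579 dB; L_B = 92.7 − 20·log₁₀(8.9) = 73.712 dB.
Combined: 10·log₁₀(10^(86.579/10)+10^(73.712/10)) = 86.80 dB SPL.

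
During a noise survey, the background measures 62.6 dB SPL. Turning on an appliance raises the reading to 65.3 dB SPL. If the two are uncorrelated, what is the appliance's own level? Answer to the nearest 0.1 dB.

Background correction is a power subtraction:
L_src = 10·log₁₀(10^(65.3/10) − 10^(62.6/10)) = 10·log₁₀(1569000) = 62.0 dB SPL.

62.0 dB SPL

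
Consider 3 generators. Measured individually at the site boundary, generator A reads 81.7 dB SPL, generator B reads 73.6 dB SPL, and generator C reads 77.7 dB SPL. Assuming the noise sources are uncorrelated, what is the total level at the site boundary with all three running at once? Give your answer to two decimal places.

Uncorrelated sources add in intensity (power), not in dB.
L_total = 10·log₁₀(10^(81.7/10) + 10^(73.6/10) + 10^(77.7/10)) = 10·log₁₀(229700000) = 83.61 dB SPL.

83.61 dB SPL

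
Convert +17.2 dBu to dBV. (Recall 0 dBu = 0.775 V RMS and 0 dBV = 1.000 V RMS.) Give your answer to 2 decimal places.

The offset between the scales is 20·log₁₀(0.775/1.000) = −2.214 dB.
So dBV = +17.2 − 2.214 = +14.99 dBV.

+14.99 dBV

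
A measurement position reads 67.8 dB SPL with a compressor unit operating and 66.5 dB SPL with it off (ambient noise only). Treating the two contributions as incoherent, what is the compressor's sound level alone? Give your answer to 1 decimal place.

61.9 dB SPL

Subtract intensities: L_src = 10·log₁₀(10^(L_total/10) − 10^(L_bg/10)).
L_src = 10·log₁₀(10^(67.8/10) − 10^(66.5/10)) = 10·log₁₀(1559000) = 61.9 dB SPL.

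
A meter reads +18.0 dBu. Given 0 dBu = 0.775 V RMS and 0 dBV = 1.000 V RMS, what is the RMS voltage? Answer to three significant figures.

6.16 V

V = 0.775 V × 10^(+18.0/20).
= 0.775 × 7.943 = 6.16 V.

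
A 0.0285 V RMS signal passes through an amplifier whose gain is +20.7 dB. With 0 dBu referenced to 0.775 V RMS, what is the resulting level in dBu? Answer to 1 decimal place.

-8.0 dBu

Input level: 20·log₁₀(0.0285/0.775) = -28.69 dBu.
Output: -28.69 + 20.7 = -8.0 dBu.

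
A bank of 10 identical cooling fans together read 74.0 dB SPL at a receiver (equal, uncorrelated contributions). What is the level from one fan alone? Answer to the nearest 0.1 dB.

10 equal incoherent sources add 10·log₁₀(10) = 10.00 dB over one source.
L_one = 74.0 − 10.00 = 64.0 dB SPL.

64.0 dB SPL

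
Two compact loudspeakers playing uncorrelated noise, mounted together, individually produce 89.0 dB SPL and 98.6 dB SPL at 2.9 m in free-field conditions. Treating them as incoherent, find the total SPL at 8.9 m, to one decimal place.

Combined at 2.9 m: 10·log₁₀(10^(89.0/10)+10^(98.6/10)) = 99.05 dB SPL.
Then apply −20·log₁₀(8.9/2.9) = -9.74 dB → 89.3 dB SPL.

89.3 dB SPL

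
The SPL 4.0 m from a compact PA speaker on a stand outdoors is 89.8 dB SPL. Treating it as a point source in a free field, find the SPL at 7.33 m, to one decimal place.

84.5 dB SPL

Inverse-square spreading gives ΔL = −20·log₁₀(d₂/d₁).
ΔL = −20·log₁₀(7.33/4.0) = -5.26 dB, so L₂ = 89.8 + (-5.26) = 84.5 dB SPL.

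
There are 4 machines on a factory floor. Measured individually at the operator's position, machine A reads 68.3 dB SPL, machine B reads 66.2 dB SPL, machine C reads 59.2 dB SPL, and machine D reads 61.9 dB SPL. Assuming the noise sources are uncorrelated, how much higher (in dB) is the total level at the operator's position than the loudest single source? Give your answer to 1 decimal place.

Add the sources as powers (linear), then convert back to dB:
L_total = 10·log₁₀(10^(68.3/10) + 10^(66.2/10) + 10^(59.2/10) + 10^(61.9/10)) = 71.24 dB SPL.
Excess over the loudest (68.3 dB): 71.24 − 68.3 = 2.9 dB.

2.9 dB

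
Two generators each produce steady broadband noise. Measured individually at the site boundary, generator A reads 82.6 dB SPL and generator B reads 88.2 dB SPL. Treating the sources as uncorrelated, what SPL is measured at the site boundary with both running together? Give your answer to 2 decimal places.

Uncorrelated sources add in intensity (power), not in dB.
L_total = 10·log₁₀(10^(82.6/10) + 10^(88.2/10)) = 10·log₁₀(842700000) = 89.26 dB SPL.

89.26 dB SPL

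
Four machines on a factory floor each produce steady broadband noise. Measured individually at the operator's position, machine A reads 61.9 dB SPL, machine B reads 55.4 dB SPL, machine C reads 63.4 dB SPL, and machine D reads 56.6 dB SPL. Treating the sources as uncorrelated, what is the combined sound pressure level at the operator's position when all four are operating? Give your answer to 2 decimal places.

Add the sources as powers (linear), then convert back to dB:
L_total = 10·log₁₀(10^(61.9/10) + 10^(55.4/10) + 10^(63.4/10) + 10^(56.6/10)) = 10·log₁₀(4540000) = 66.57 dB SPL.

66.57 dB SPL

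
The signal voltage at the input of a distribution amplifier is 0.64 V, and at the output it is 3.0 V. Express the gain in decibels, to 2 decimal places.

13.42 dB

Voltage is an amplitude quantity, so gain = 20·log₁₀(V_out/V_in).
20·log₁₀(3.0/0.64) = 20·log₁₀(4.688) = 13.42 dB.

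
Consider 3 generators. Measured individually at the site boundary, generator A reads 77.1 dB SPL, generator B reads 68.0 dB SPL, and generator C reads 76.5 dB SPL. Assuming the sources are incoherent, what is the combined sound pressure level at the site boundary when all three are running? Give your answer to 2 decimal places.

80.10 dB SPL

Add the sources as powers (linear), then convert back to dB:
L_total = 10·log₁₀(10^(77.1/10) + 10^(68.0/10) + 10^(76.5/10)) = 10·log₁₀(102300000) = 80.10 dB SPL.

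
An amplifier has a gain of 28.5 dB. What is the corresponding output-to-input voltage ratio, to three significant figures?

26.6

Voltage ratio = 10^(dB/20).
10^(28.5/20) = 10^(1.425) = 26.6.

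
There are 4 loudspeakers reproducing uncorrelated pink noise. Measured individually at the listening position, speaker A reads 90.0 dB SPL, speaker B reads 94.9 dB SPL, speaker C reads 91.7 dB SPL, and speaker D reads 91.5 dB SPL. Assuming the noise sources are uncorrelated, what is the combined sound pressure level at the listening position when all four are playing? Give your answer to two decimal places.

Uncorrelated sources add in intensity (power), not in dB.
L_total = 10·log₁₀(10^(90.0/10) + 10^(94.9/10) + 10^(91.7/10) + 10^(91.5/10)) = 10·log₁₀(6982000000) = 98.44 dB SPL.

98.44 dB SPL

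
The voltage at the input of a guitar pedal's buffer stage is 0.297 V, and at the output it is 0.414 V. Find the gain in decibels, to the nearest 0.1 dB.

2.9 dB

Voltage is an amplitude quantity, so gain = 20·log₁₀(V_out/V_in).
20·log₁₀(0.414/0.297) = 20·log₁₀(1.394) = 2.9 dB.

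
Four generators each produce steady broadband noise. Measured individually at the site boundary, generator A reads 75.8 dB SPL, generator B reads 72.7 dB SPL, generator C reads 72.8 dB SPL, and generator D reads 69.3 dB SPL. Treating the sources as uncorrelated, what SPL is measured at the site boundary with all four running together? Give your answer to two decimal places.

79.25 dB SPL

Uncorrelated sources add in intensity (power), not in dB.
L_total = 10·log₁₀(10^(75.8/10) + 10^(72.7/10) + 10^(72.8/10) + 10^(69.3/10)) = 10·log₁₀(84210000) = 79.25 dB SPL.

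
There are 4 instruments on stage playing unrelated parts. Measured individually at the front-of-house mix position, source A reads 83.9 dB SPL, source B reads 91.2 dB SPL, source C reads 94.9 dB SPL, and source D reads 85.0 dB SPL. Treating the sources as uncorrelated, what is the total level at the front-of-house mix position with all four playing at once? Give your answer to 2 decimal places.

Add the sources as powers (linear), then convert back to dB:
L_total = 10·log₁₀(10^(83.9/10) + 10^(91.2/10) + 10^(94.9/10) + 10^(85.0/10)) = 10·log₁₀(4970000000) = 96.96 dB SPL.

96.96 dB SPL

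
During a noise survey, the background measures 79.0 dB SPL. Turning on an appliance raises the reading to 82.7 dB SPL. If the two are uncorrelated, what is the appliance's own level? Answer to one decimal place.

Subtract intensities: L_src = 10·log₁₀(10^(L_total/10) − 10^(L_bg/10)).
L_src = 10·log₁₀(10^(82.7/10) − 10^(79.0/10)) = 10·log₁₀(106800000) = 80.3 dB SPL.

80.3 dB SPL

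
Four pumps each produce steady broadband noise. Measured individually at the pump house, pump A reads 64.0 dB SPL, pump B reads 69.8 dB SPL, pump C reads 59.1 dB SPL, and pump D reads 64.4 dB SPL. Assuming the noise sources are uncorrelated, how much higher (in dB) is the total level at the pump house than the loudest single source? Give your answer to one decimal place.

2.1 dB

Incoherent sources sum as intensities:
L_total = 10·log₁₀(10^(64.0/10) + 10^(69.8/10) + 10^(59.1/10) + 10^(64.4/10)) = 71.94 dB SPL.
Excess over the loudest (69.8 dB): 71.94 − 69.8 = 2.1 dB.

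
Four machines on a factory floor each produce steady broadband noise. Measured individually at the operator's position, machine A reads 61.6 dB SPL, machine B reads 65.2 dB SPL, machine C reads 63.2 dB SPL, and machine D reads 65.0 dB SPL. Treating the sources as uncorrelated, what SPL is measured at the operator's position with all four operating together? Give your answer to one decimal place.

70.0 dB SPL

Uncorrelated sources add in intensity (power), not in dB.
L_total = 10·log₁₀(10^(61.6/10) + 10^(65.2/10) + 10^(63.2/10) + 10^(65.0/10)) = 10·log₁₀(10010000) = 70.0 dB SPL.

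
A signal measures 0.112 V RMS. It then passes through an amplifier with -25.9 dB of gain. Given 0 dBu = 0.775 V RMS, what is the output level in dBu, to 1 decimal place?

-42.7 dBu

Input level: 20·log₁₀(0.112/0.775) = -16.80 dBu.
Output: -16.80 − 25.9 = -42.7 dBu.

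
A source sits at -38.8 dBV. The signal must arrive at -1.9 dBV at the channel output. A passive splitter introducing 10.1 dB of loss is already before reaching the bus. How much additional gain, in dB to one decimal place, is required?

The required make-up gain is the shortfall in the dB sum.
G = -1.9 − (-38.8) + 10.1 = 47.0 dB.

47.0 dB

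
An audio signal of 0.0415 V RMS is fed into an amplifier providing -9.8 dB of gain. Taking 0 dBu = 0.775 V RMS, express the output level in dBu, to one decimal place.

-35.2 dBu

Input level: 20·log₁₀(0.0415/0.775) = -25.43 dBu.
Output: -25.43 − 9.8 = -35.2 dBu.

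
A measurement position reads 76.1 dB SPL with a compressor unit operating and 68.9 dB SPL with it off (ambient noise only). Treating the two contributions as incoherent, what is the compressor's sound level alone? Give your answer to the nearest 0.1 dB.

Remove the background by subtracting linear intensities:
L_src = 10·log₁₀(10^(76.1/10) − 10^(68.9/10)) = 10·log₁₀(32980000) = 75.2 dB SPL.

75.2 dB SPL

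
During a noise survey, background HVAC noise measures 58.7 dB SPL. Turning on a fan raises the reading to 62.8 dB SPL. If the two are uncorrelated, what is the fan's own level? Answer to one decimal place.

60.7 dB SPL

Background correction is a power subtraction:
L_src = 10·log₁₀(10^(62.8/10) − 10^(58.7/10)) = 10·log₁₀(1164000) = 60.7 dB SPL.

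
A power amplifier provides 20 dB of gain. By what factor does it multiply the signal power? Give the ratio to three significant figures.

100

Power ratio = 10^(dB/10).
10^(20/10) = 10^(2.000) = 100.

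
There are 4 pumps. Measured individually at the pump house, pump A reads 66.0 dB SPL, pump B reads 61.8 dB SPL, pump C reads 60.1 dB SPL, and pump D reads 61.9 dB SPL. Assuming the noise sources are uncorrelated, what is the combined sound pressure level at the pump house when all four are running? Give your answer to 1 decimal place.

Add the sources as powers (linear), then convert back to dB:
L_total = 10·log₁₀(10^(66.0/10) + 10^(61.8/10) + 10^(60.1/10) + 10^(61.9/10)) = 10·log₁₀(8067000) = 69.1 dB SPL.

69.1 dB SPL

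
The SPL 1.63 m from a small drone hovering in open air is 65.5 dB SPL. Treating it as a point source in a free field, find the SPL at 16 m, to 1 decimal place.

45.7 dB SPL

Inverse-square spreading gives ΔL = −20·log₁₀(d₂/d₁).
ΔL = −20·log₁₀(16/1.63) = -19.84 dB, so L₂ = 65.5 + (-19.84) = 45.7 dB SPL.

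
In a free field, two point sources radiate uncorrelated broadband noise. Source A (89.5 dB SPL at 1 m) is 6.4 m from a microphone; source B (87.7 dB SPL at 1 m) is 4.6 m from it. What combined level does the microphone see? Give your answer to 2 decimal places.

At the listener: L_A = 89.5 − 20·log₁₀(6.4) = 73.376 dB; L_B = 87.7 − 20·log₁₀(4.6) = 74.445 dB.
Combined: 10·log₁₀(10^(73.376/10)+10^(74.445/10)) = 76.95 dB SPL.

76.95 dB SPL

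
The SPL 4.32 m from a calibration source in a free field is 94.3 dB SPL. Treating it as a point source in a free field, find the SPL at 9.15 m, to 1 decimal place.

87.8 dB SPL

Free-field point source: level drops by 20·log₁₀ of the distance ratio.
ΔL = −20·log₁₀(9.15/4.32) = -6.52 dB, so L₂ = 94.3 + (-6.52) = 87.8 dB SPL.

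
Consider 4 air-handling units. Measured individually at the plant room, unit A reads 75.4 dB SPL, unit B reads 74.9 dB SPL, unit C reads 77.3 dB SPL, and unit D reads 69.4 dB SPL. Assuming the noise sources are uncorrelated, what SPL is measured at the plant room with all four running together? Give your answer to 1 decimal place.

Uncorrelated sources add in intensity (power), not in dB.
L_total = 10·log₁₀(10^(75.4/10) + 10^(74.9/10) + 10^(77.3/10) + 10^(69.4/10)) = 10·log₁₀(128000000) = 81.1 dB SPL.

81.1 dB SPL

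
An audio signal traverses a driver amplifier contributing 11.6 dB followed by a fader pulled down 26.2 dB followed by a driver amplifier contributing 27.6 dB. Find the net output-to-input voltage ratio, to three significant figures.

4.47

Net gain = 11.6 + (−26.2) + 27.6 = 13.0 dB.
Voltage ratio = 10^(13.0/20) = 4.47.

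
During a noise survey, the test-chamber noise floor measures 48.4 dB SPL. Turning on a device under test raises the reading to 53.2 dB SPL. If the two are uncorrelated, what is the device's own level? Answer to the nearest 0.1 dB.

Background correction is a power subtraction:
L_src = 10·log₁₀(10^(53.2/10) − 10^(48.4/10)) = 10·log₁₀(139700) = 51.5 dB SPL.

51.5 dB SPL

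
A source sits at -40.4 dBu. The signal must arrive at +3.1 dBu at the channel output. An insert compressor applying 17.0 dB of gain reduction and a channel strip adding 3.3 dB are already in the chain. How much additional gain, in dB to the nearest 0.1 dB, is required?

57.2 dB

The required make-up gain is the shortfall in the dB sum.
G = +3.1 − (-40.4) + 17.0 − 3.3 = 57.2 dB.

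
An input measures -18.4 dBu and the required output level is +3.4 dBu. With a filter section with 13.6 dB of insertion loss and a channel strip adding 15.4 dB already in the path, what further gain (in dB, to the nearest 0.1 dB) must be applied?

The required make-up gain is the shortfall in the dB sum.
G = +3.4 − (-18.4) + 13.6 − 15.4 = 20.0 dB.

20.0 dB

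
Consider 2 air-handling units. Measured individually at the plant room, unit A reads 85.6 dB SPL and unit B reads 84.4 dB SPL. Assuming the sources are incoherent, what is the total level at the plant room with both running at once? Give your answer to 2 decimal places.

88.05 dB SPL

Add the sources as powers (linear), then convert back to dB:
L_total = 10·log₁₀(10^(85.6/10) + 10^(84.4/10)) = 10·log₁₀(638500000) = 88.05 dB SPL.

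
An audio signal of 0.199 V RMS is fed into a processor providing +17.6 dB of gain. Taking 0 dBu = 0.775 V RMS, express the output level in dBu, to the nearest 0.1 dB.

Input level: 20·log₁₀(0.199/0.775) = -11.81 dBu.
Output: -11.81 + 17.6 = +5.8 dBu.

+5.8 dBu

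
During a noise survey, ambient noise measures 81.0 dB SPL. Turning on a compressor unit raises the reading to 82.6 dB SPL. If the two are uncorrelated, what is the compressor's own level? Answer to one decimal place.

77.5 dB SPL

Background correction is a power subtraction:
L_src = 10·log₁₀(10^(82.6/10) − 10^(81.0/10)) = 10·log₁₀(56080000) = 77.5 dB SPL.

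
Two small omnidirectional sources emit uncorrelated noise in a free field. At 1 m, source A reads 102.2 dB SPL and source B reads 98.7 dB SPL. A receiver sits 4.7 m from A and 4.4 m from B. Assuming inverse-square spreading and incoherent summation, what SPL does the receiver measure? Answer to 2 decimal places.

90.55 dB SPL

At the listener: L_A = 102.2 − 20·log₁₀(4.7) = 88.758 dB; L_B = 98.7 − 20·log₁₀(4.4) = 85.831 dB.
Combined: 10·log₁₀(10^(88.758/10)+10^(85.831/10)) = 90.55 dB SPL.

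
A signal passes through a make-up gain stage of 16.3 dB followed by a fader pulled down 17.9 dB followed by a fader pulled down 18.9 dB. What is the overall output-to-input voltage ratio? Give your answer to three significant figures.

0.0944

Net gain = 16.3 + (−17.9) + (−18.9) = -20.5 dB.
Voltage ratio = 10^(-20.5/20) = 0.0944.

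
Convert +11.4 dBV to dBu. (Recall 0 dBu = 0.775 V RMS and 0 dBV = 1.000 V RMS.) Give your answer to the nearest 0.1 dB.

+13.6 dBu

The offset between the scales is 20·log₁₀(0.775/1.000) = −2.214 dB.
So dBu = +11.4 + 2.214 = +13.6 dBu.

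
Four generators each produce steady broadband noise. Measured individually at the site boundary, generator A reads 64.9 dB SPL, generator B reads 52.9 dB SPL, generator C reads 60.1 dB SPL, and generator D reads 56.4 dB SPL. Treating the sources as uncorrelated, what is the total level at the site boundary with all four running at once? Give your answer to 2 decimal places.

Incoherent sources sum as intensities:
L_total = 10·log₁₀(10^(64.9/10) + 10^(52.9/10) + 10^(60.1/10) + 10^(56.4/10)) = 10·log₁₀(4745000) = 66.76 dB SPL.

66.76 dB SPL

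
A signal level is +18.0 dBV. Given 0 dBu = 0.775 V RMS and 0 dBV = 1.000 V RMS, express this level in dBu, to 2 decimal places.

The offset between the scales is 20·log₁₀(0.775/1.000) = −2.214 dB.
So dBu = +18.0 + 2.214 = +20.21 dBu.

+20.21 dBu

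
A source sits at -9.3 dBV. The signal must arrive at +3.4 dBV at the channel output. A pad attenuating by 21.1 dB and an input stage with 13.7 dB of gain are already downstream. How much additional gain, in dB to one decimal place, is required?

20.1 dB

The required make-up gain is the shortfall in the dB sum.
G = +3.4 − (-9.3) + 21.1 − 13.7 = 20.1 dB.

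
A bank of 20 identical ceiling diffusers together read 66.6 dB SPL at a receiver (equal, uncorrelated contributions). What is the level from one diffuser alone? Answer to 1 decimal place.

20 equal incoherent sources add 10·log₁₀(20) = 13.01 dB over one source.
L_one = 66.6 − 13.01 = 53.6 dB SPL.

53.6 dB SPL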